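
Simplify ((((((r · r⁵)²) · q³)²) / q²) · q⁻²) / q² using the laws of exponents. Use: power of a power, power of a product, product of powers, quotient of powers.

r²⁴

((((((r · r⁵)²) · q³)²) / q²) · q⁻²) / q²
= ((((((r · r⁵)²)²) · ((q³)²)) / q²) · q⁻²) / q²    [power of a product]
= (((((r · r⁵)⁴) · ((q³)²)) / q²) · q⁻²) / q²    [power of a power]
= (((((r⁴) · ((r⁵)⁴)) · ((q³)²)) / q²) · q⁻²) / q²    [power of a product]
= ((((r⁴ · r²⁰) · ((q³)²)) / q²) · q⁻²) / q²    [power of a power]
= (((r²⁴ · ((q³)²)) / q²) · q⁻²) / q²    [product of powers]
= (((r²⁴ · q⁶) / q²) · q⁻²) / q²    [power of a power]
= r²⁴    [quotient of powers; product of powers]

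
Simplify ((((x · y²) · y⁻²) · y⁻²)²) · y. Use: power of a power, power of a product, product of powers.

x²y⁻³

((((x · y²) · y⁻²) · y⁻²)²) · y
= ((((x · y²) · y⁻²)²) · ((y⁻²)²)) · y    [power of a product]
= ((((x · y²)²) · ((y⁻²)²)) · ((y⁻²)²)) · y    [power of a product]
= ((((x²) · ((y²)²)) · ((y⁻²)²)) · ((y⁻²)²)) · y    [power of a product]
= (((x² · y⁴) · ((y⁻²)²)) · ((y⁻²)²)) · y    [power of a power]
= (((x² · y⁴) · y⁻⁴) · ((y⁻²)²)) · y    [power of a power]
= (((x² · y⁴) · y⁻⁴) · y⁻⁴) · y    [power of a power]
= x²y⁻³    [product of powers]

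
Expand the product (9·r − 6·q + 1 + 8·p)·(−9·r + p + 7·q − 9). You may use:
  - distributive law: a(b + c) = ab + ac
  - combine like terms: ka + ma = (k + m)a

−81·r² − 63·p·r + 117·q·r − 90·r + 50·p·q − 42·q² + 61·q − 71·p − 9 + 8·p²

(9·r − 6·q + 1 + 8·p)·(−9·r + p + 7·q − 9)
= −81·r² + 9·p·r + 63·q·r − 81·r + 54·q·r − 6·p·q − 42·q² + 54·q − 9·r + p + 7·q − 9 − 72·p·r + 8·p² + 56·p·q − 72·p    [distributive law]
= −81·r² − 63·p·r + 117·q·r − 90·r + 50·p·q − 42·q² + 61·q − 71·p − 9 + 8·p²    [combine like terms]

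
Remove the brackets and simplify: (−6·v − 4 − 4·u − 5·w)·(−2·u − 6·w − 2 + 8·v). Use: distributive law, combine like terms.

−20·u·v − 4·v·w − 20·v − 48·v^2 + 16·u + 34·w + 8 + 8·u^2 + 34·u·w + 30·w^2

(−6·v − 4 − 4·u − 5·w)·(−2·u − 6·w − 2 + 8·v)
= 12·u·v + 36·v·w + 12·v − 48·v^2 + 8·u + 24·w + 8 − 32·v + 8·u^2 + 24·u·w + 8·u − 32·u·v + 10·u·w + 30·w^2 + 10·w − 40·v·w    [distributive law]
= −20·u·v − 4·v·w − 20·v − 48·v^2 + 16·u + 34·w + 8 + 8·u^2 + 34·u·w + 30·w^2    [combine like terms]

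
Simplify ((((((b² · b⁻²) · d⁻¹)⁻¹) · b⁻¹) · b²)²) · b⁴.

b⁶d²

((((((b² · b⁻²) · d⁻¹)⁻¹) · b⁻¹) · b²)²) · b⁴
= ((((((b² · b⁻²) · d⁻¹)⁻¹) · b⁻¹)²) · ((b²)²)) · b⁴    [power of a product]
= ((((((b² · b⁻²) · d⁻¹)⁻¹)²) · ((b⁻¹)²)) · ((b²)²)) · b⁴    [power of a product]
= (((((b² · b⁻²) · d⁻¹)⁻²) · ((b⁻¹)²)) · ((b²)²)) · b⁴    [power of a power]
= (((((b² · b⁻²)⁻²) · ((d⁻¹)⁻²)) · ((b⁻¹)²)) · ((b²)²)) · b⁴    [power of a product]
= ((((((b²)⁻²) · ((b⁻²)⁻²)) · ((d⁻¹)⁻²)) · ((b⁻¹)²)) · ((b²)²)) · b⁴    [power of a product]
= ((((b⁻⁴ · ((b⁻²)⁻²)) · ((d⁻¹)⁻²)) · ((b⁻¹)²)) · ((b²)²)) · b⁴    [power of a power]
= ((((b⁻⁴ · b⁴) · ((d⁻¹)⁻²)) · ((b⁻¹)²)) · ((b²)²)) · b⁴    [power of a power]
= (((b⁰ · ((d⁻¹)⁻²)) · ((b⁻¹)²)) · ((b²)²)) · b⁴    [product of powers]
= (((b⁰ · d²) · ((b⁻¹)²)) · ((b²)²)) · b⁴    [power of a power]
= (((b⁰ · d²) · b⁻²) · ((b²)²)) · b⁴    [power of a power]
= (((b⁰ · d²) · b⁻²) · b⁴) · b⁴    [power of a power]
= b⁶d²    [product of powers]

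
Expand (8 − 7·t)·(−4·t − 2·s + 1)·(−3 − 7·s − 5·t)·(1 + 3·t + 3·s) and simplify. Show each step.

5·t + 342·t² + 518·s·t + 1000·s·t² + 1171·s²·t + 193·t³ − 80·s + 88·s² + 336·s³ − 24 − 1218·s·t³ − 1092·s²·t² − 420·t⁴ − 294·s³·t

(8 − 7·t)·(−4·t − 2·s + 1)·(−3 − 7·s − 5·t)·(1 + 3·t + 3·s)
= (−32·t − 16·s + 8 + 28·t² + 14·s·t − 7·t)·(−3 − 7·s − 5·t)·(1 + 3·t + 3·s)    [distributive law]
= (−39·t − 16·s + 8 + 28·t² + 14·s·t)·(−3 − 7·s − 5·t)·(1 + 3·t + 3·s)    [combine like terms]
= (117·t + 273·s·t + 195·t² + 48·s + 112·s² + 80·s·t − 24 − 56·s − 40·t − 84·t² − 196·s·t² − 140·t³ − 42·s·t − 98·s²·t − 70·s·t²)·(1 + 3·t + 3·s)    [distributive law]
= (77·t + 311·s·t + 111·t² − 8·s + 112·s² − 24 − 266·s·t² − 140·t³ − 98·s²·t)·(1 + 3·t + 3·s)    [combine like terms]
= 77·t + 231·t² + 231·s·t + 311·s·t + 933·s·t² + 933·s²·t + 111·t² + 333·t³ + 333·s·t² − 8·s − 24·s·t − 24·s² + 112·s² + 336·s²·t + 336·s³ − 24 − 72·t − 72·s − 266·s·t² − 798·s·t³ − 798·s²·t² − 140·t³ − 420·t⁴ − 420·s·t³ − 98·s²·t − 294·s²·t² − 294·s³·t    [distributive law]
= 5·t + 342·t² + 518·s·t + 1000·s·t² + 1171·s²·t + 193·t³ − 80·s + 88·s² + 336·s³ − 24 − 1218·s·t³ − 1092·s²·t² − 420·t⁴ − 294·s³·t    [combine like terms]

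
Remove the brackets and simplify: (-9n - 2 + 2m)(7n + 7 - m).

(-9n - 2 + 2m)(7n + 7 - m)
= -63n^2 - 63n + 9mn - 14n - 14 + 2m + 14mn + 14m - 2m^2    [distributive law]
= -63n^2 - 77n + 23mn - 14 + 16m - 2m^2    [combine like terms]

-63n^2 - 77n + 23mn - 14 + 16m - 2m^2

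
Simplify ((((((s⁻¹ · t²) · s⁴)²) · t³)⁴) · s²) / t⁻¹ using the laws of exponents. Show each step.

s²⁶t²⁹

((((((s⁻¹ · t²) · s⁴)²) · t³)⁴) · s²) / t⁻¹
= ((((((s⁻¹ · t²) · s⁴)²)⁴) · ((t³)⁴)) · s²) / t⁻¹    [power of a product]
= (((((s⁻¹ · t²) · s⁴)⁸) · ((t³)⁴)) · s²) / t⁻¹    [power of a power]
= (((((s⁻¹ · t²)⁸) · ((s⁴)⁸)) · ((t³)⁴)) · s²) / t⁻¹    [power of a product]
= ((((((s⁻¹)⁸) · ((t²)⁸)) · ((s⁴)⁸)) · ((t³)⁴)) · s²) / t⁻¹    [power of a product]
= ((((s⁻⁸ · ((t²)⁸)) · ((s⁴)⁸)) · ((t³)⁴)) · s²) / t⁻¹    [power of a power]
= ((((s⁻⁸ · t¹⁶) · ((s⁴)⁸)) · ((t³)⁴)) · s²) / t⁻¹    [power of a power]
= ((((s⁻⁸ · t¹⁶) · s³²) · ((t³)⁴)) · s²) / t⁻¹    [power of a power]
= ((((s⁻⁸ · t¹⁶) · s³²) · t¹²) · s²) / t⁻¹    [power of a power]
= s²⁶t²⁹    [quotient of powers; product of powers]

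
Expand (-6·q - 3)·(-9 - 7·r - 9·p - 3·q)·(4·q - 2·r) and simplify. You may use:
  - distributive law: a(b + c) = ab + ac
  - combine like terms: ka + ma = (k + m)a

(-6·q - 3)·(-9 - 7·r - 9·p - 3·q)·(4·q - 2·r)
= (54·q + 42·q·r + 54·p·q + 18·q^2 + 27 + 21·r + 27·p + 9·q)·(4·q - 2·r)    [distributive law]
= (63·q + 42·q·r + 54·p·q + 18·q^2 + 27 + 21·r + 27·p)·(4·q - 2·r)    [combine like terms]
= 252·q^2 - 126·q·r + 168·q^2·r - 84·q·r^2 + 216·p·q^2 - 108·p·q·r + 72·q^3 - 36·q^2·r + 108·q - 54·r + 84·q·r - 42·r^2 + 108·p·q - 54·p·r    [distributive law]
= 252·q^2 - 42·q·r + 132·q^2·r - 84·q·r^2 + 216·p·q^2 - 108·p·q·r + 72·q^3 + 108·q - 54·r - 42·r^2 + 108·p·q - 54·p·r    [combine like terms]

252·q^2 - 42·q·r + 132·q^2·r - 84·q·r^2 + 216·p·q^2 - 108·p·q·r + 72·q^3 + 108·q - 54·r - 42·r^2 + 108·p·q - 54·p·r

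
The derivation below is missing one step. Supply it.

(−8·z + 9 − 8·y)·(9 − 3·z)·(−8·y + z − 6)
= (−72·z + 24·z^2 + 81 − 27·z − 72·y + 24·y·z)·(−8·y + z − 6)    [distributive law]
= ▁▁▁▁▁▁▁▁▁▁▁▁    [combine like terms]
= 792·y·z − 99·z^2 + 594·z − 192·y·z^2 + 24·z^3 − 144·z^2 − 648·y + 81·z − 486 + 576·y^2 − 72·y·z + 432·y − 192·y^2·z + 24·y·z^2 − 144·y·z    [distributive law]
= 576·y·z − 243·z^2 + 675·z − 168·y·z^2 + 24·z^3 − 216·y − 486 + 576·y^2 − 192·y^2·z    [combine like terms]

By combine like terms:

(−99·z + 24·z^2 + 81 − 72·y + 24·y·z)·(−8·y + z − 6)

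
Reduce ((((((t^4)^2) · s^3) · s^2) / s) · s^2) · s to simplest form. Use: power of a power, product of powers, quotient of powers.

((((((t^4)^2) · s^3) · s^2) / s) · s^2) · s
= ((((t^8 · s^3) · s^2) / s) · s^2) · s    [power of a power]
= s^7t^8    [quotient of powers; product of powers]

s^7t^8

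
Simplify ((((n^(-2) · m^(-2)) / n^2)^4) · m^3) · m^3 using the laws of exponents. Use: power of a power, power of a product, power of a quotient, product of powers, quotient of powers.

m^(-2)·n^(-16)

((((n^(-2) · m^(-2)) / n^2)^4) · m^3) · m^3
= ((((n^(-2) · m^(-2))^4) / ((n^2)^4)) · m^3) · m^3    [power of a quotient]
= (((((n^(-2))^4) · ((m^(-2))^4)) / ((n^2)^4)) · m^3) · m^3    [power of a product]
= (((n^(-8) · ((m^(-2))^4)) / ((n^2)^4)) · m^3) · m^3    [power of a power]
= (((n^(-8) · m^(-8)) / ((n^2)^4)) · m^3) · m^3    [power of a power]
= (((n^(-8) · m^(-8)) / n^8) · m^3) · m^3    [power of a power]
= m^(-2)·n^(-16)    [quotient of powers; product of powers]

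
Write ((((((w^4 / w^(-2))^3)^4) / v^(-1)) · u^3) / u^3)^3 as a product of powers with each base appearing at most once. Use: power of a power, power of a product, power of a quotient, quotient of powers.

((((((w^4 / w^(-2))^3)^4) / v^(-1)) · u^3) / u^3)^3
= ((((((w^4 / w^(-2))^3)^4) / v^(-1)) · u^3)^3) / ((u^3)^3)    [power of a quotient]
= ((((((w^4 / w^(-2))^3)^4) / v^(-1))^3) · ((u^3)^3)) / ((u^3)^3)    [power of a product]
= ((((((w^4 / w^(-2))^3)^4)^3) / ((v^(-1))^3)) · ((u^3)^3)) / ((u^3)^3)    [power of a quotient]
= (((((w^4 / w^(-2))^3)^12) / ((v^(-1))^3)) · ((u^3)^3)) / ((u^3)^3)    [power of a power]
= ((((w^4 / w^(-2))^36) / ((v^(-1))^3)) · ((u^3)^3)) / ((u^3)^3)    [power of a power]
= (((((w^4)^36) / ((w^(-2))^36)) / ((v^(-1))^3)) · ((u^3)^3)) / ((u^3)^3)    [power of a quotient]
= (((w^144 / ((w^(-2))^36)) / ((v^(-1))^3)) · ((u^3)^3)) / ((u^3)^3)    [power of a power]
= (((w^144 / w^(-72)) / ((v^(-1))^3)) · ((u^3)^3)) / ((u^3)^3)    [power of a power]
= ((w^216 / ((v^(-1))^3)) · ((u^3)^3)) / ((u^3)^3)    [quotient of powers]
= ((w^216 / v^(-3)) · ((u^3)^3)) / ((u^3)^3)    [power of a power]
= ((w^216 / v^(-3)) · u^9) / ((u^3)^3)    [power of a power]
= ((w^216 / v^(-3)) · u^9) / u^9    [power of a power]
= v^3·w^216    [quotient of powers]

v^3·w^216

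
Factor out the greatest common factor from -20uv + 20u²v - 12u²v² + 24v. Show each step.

4v(-5u + 5u² - 3u²v + 6)

-20uv + 20u²v - 12u²v² + 24v
= 4(-5uv + 5u²v - 3u²v² + 6v)    [factor out 4]
= 4v(-5u + 5u² - 3u²v + 6)    [factor out v]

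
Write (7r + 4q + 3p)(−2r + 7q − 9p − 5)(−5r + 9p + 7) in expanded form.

(7r + 4q + 3p)(−2r + 7q − 9p − 5)(−5r + 9p + 7)
= (−14r^2 + 49qr − 63pr − 35r − 8qr + 28q^2 − 36pq − 20q − 6pr + 21pq − 27p^2 − 15p)(−5r + 9p + 7)    [distributive law]
= (−14r^2 + 41qr − 69pr − 35r + 28q^2 − 15pq − 20q − 27p^2 − 15p)(−5r + 9p + 7)    [combine like terms]
= 70r^3 − 126pr^2 − 98r^2 − 205qr^2 + 369pqr + 287qr + 345pr^2 − 621p^2r − 483pr + 175r^2 − 315pr − 245r − 140q^2r + 252pq^2 + 196q^2 + 75pqr − 135p^2q − 105pq + 100qr − 180pq − 140q + 135p^2r − 243p^3 − 189p^2 + 75pr − 135p^2 − 105p    [distributive law]
= 70r^3 + 219pr^2 + 77r^2 − 205qr^2 + 444pqr + 387qr − 486p^2r − 723pr − 245r − 140q^2r + 252pq^2 + 196q^2 − 135p^2q − 285pq − 140q − 243p^3 − 324p^2 − 105p    [combine like terms]

70r^3 + 219pr^2 + 77r^2 − 205qr^2 + 444pqr + 387qr − 486p^2r − 723pr − 245r − 140q^2r + 252pq^2 + 196q^2 − 135p^2q − 285pq − 140q − 243p^3 − 324p^2 − 105p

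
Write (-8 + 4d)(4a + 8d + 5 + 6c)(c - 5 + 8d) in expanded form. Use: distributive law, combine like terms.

(-8 + 4d)(4a + 8d + 5 + 6c)(c - 5 + 8d)
= (-32a - 64d - 40 - 48c + 16ad + 32d^2 + 20d + 24cd)(c - 5 + 8d)    [distributive law]
= (-32a - 44d - 40 - 48c + 16ad + 32d^2 + 24cd)(c - 5 + 8d)    [combine like terms]
= -32ac + 160a - 256ad - 44cd + 220d - 352d^2 - 40c + 200 - 320d - 48c^2 + 240c - 384cd + 16acd - 80ad + 128ad^2 + 32cd^2 - 160d^2 + 256d^3 + 24c^2d - 120cd + 192cd^2    [distributive law]
= -32ac + 160a - 336ad - 548cd - 100d - 512d^2 + 200c + 200 - 48c^2 + 16acd + 128ad^2 + 224cd^2 + 256d^3 + 24c^2d    [combine like terms]

-32ac + 160a - 336ad - 548cd - 100d - 512d^2 + 200c + 200 - 48c^2 + 16acd + 128ad^2 + 224cd^2 + 256d^3 + 24c^2d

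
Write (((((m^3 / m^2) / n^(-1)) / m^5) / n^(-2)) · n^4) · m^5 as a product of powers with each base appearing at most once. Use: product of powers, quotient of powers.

mn^7

(((((m^3 / m^2) / n^(-1)) / m^5) / n^(-2)) · n^4) · m^5
= ((((m / n^(-1)) / m^5) / n^(-2)) · n^4) · m^5    [quotient of powers]
= mn^7    [quotient of powers; product of powers]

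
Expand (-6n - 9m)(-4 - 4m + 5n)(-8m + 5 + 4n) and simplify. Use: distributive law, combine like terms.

-153mn + 120n - 54n² + 312m²n + 156mn² - 120n³ - 108m² + 180m - 288m³

(-6n - 9m)(-4 - 4m + 5n)(-8m + 5 + 4n)
= (24n + 24mn - 30n² + 36m + 36m² - 45mn)(-8m + 5 + 4n)    [distributive law]
= (24n - 21mn - 30n² + 36m + 36m²)(-8m + 5 + 4n)    [combine like terms]
= -192mn + 120n + 96n² + 168m²n - 105mn - 84mn² + 240mn² - 150n² - 120n³ - 288m² + 180m + 144mn - 288m³ + 180m² + 144m²n    [distributive law]
= -153mn + 120n - 54n² + 312m²n + 156mn² - 120n³ - 108m² + 180m - 288m³    [combine like terms]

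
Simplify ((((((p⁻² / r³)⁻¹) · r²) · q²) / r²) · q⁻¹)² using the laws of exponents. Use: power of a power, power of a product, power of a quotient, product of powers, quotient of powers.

((((((p⁻² / r³)⁻¹) · r²) · q²) / r²) · q⁻¹)²
= ((((((p⁻² / r³)⁻¹) · r²) · q²) / r²)²) · ((q⁻¹)²)    [power of a product]
= ((((((p⁻² / r³)⁻¹) · r²) · q²)²) / ((r²)²)) · ((q⁻¹)²)    [power of a quotient]
= ((((((p⁻² / r³)⁻¹) · r²)²) · ((q²)²)) / ((r²)²)) · ((q⁻¹)²)    [power of a product]
= ((((((p⁻² / r³)⁻¹)²) · ((r²)²)) · ((q²)²)) / ((r²)²)) · ((q⁻¹)²)    [power of a product]
= (((((p⁻² / r³)⁻²) · ((r²)²)) · ((q²)²)) / ((r²)²)) · ((q⁻¹)²)    [power of a power]
= ((((((p⁻²)⁻²) / ((r³)⁻²)) · ((r²)²)) · ((q²)²)) / ((r²)²)) · ((q⁻¹)²)    [power of a quotient]
= ((((p⁴ / ((r³)⁻²)) · ((r²)²)) · ((q²)²)) / ((r²)²)) · ((q⁻¹)²)    [power of a power]
= ((((p⁴ / r⁻⁶) · ((r²)²)) · ((q²)²)) / ((r²)²)) · ((q⁻¹)²)    [power of a power]
= ((((p⁴ / r⁻⁶) · r⁴) · ((q²)²)) / ((r²)²)) · ((q⁻¹)²)    [power of a power]
= ((((p⁴ / r⁻⁶) · r⁴) · q⁴) / ((r²)²)) · ((q⁻¹)²)    [power of a power]
= ((((p⁴ / r⁻⁶) · r⁴) · q⁴) / r⁴) · ((q⁻¹)²)    [power of a power]
= ((((p⁴ / r⁻⁶) · r⁴) · q⁴) / r⁴) · q⁻²    [power of a power]
= p⁴q²r⁶    [quotient of powers; product of powers]

p⁴q²r⁶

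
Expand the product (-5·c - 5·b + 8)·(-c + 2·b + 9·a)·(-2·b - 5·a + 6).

(-5·c - 5·b + 8)·(-c + 2·b + 9·a)·(-2·b - 5·a + 6)
= (5·c^2 - 10·b·c - 45·a·c + 5·b·c - 10·b^2 - 45·a·b - 8·c + 16·b + 72·a)·(-2·b - 5·a + 6)    [distributive law]
= (5·c^2 - 5·b·c - 45·a·c - 10·b^2 - 45·a·b - 8·c + 16·b + 72·a)·(-2·b - 5·a + 6)    [combine like terms]
= -10·b·c^2 - 25·a·c^2 + 30·c^2 + 10·b^2·c + 25·a·b·c - 30·b·c + 90·a·b·c + 225·a^2·c - 270·a·c + 20·b^3 + 50·a·b^2 - 60·b^2 + 90·a·b^2 + 225·a^2·b - 270·a·b + 16·b·c + 40·a·c - 48·c - 32·b^2 - 80·a·b + 96·b - 144·a·b - 360·a^2 + 432·a    [distributive law]
= -10·b·c^2 - 25·a·c^2 + 30·c^2 + 10·b^2·c + 115·a·b·c - 14·b·c + 225·a^2·c - 230·a·c + 20·b^3 + 140·a·b^2 - 92·b^2 + 225·a^2·b - 494·a·b - 48·c + 96·b - 360·a^2 + 432·a    [combine like terms]

-10·b·c^2 - 25·a·c^2 + 30·c^2 + 10·b^2·c + 115·a·b·c - 14·b·c + 225·a^2·c - 230·a·c + 20·b^3 + 140·a·b^2 - 92·b^2 + 225·a^2·b - 494·a·b - 48·c + 96·b - 360·a^2 + 432·a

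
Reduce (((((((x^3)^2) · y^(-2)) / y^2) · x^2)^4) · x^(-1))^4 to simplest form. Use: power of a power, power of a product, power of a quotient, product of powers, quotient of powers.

(((((((x^3)^2) · y^(-2)) / y^2) · x^2)^4) · x^(-1))^4
= (((((((x^3)^2) · y^(-2)) / y^2) · x^2)^4)^4) · ((x^(-1))^4)    [power of a product]
= ((((((x^3)^2) · y^(-2)) / y^2) · x^2)^16) · ((x^(-1))^4)    [power of a power]
= ((((((x^3)^2) · y^(-2)) / y^2)^16) · ((x^2)^16)) · ((x^(-1))^4)    [power of a product]
= ((((((x^3)^2) · y^(-2))^16) / ((y^2)^16)) · ((x^2)^16)) · ((x^(-1))^4)    [power of a quotient]
= ((((((x^3)^2)^16) · ((y^(-2))^16)) / ((y^2)^16)) · ((x^2)^16)) · ((x^(-1))^4)    [power of a product]
= (((((x^3)^32) · ((y^(-2))^16)) / ((y^2)^16)) · ((x^2)^16)) · ((x^(-1))^4)    [power of a power]
= (((x^96 · ((y^(-2))^16)) / ((y^2)^16)) · ((x^2)^16)) · ((x^(-1))^4)    [power of a power]
= (((x^96 · y^(-32)) / ((y^2)^16)) · ((x^2)^16)) · ((x^(-1))^4)    [power of a power]
= (((x^96 · y^(-32)) / y^32) · ((x^2)^16)) · ((x^(-1))^4)    [power of a power]
= (((x^96 · y^(-32)) / y^32) · x^32) · ((x^(-1))^4)    [power of a power]
= (((x^96 · y^(-32)) / y^32) · x^32) · x^(-4)    [power of a power]
= x^124y^(-64)    [quotient of powers; product of powers]

x^124y^(-64)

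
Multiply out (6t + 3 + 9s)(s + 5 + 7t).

(6t + 3 + 9s)(s + 5 + 7t)
= 6st + 30t + 42t^2 + 3s + 15 + 21t + 9s^2 + 45s + 63st    [distributive law]
= 69st + 51t + 42t^2 + 48s + 15 + 9s^2    [combine like terms]

69st + 51t + 42t^2 + 48s + 15 + 9s^2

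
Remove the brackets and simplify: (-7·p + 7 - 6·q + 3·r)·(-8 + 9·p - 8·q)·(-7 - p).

(-7·p + 7 - 6·q + 3·r)·(-8 + 9·p - 8·q)·(-7 - p)
= (56·p - 63·p² + 56·p·q - 56 + 63·p - 56·q + 48·q - 54·p·q + 48·q² - 24·r + 27·p·r - 24·q·r)·(-7 - p)    [distributive law]
= (119·p - 63·p² + 2·p·q - 56 - 8·q + 48·q² - 24·r + 27·p·r - 24·q·r)·(-7 - p)    [combine like terms]
= -833·p - 119·p² + 441·p² + 63·p³ - 14·p·q - 2·p²·q + 392 + 56·p + 56·q + 8·p·q - 336·q² - 48·p·q² + 168·r + 24·p·r - 189·p·r - 27·p²·r + 168·q·r + 24·p·q·r    [distributive law]
= -777·p + 322·p² + 63·p³ - 6·p·q - 2·p²·q + 392 + 56·q - 336·q² - 48·p·q² + 168·r - 165·p·r - 27·p²·r + 168·q·r + 24·p·q·r    [combine like terms]

-777·p + 322·p² + 63·p³ - 6·p·q - 2·p²·q + 392 + 56·q - 336·q² - 48·p·q² + 168·r - 165·p·r - 27·p²·r + 168·q·r + 24·p·q·r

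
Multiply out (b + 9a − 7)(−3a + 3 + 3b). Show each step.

24ab − 18b + 3b^2 − 27a^2 + 48a − 21

(b + 9a − 7)(−3a + 3 + 3b)
= −3ab + 3b + 3b^2 − 27a^2 + 27a + 27ab + 21a − 21 − 21b    [distributive law]
= 24ab − 18b + 3b^2 − 27a^2 + 48a − 21    [combine like terms]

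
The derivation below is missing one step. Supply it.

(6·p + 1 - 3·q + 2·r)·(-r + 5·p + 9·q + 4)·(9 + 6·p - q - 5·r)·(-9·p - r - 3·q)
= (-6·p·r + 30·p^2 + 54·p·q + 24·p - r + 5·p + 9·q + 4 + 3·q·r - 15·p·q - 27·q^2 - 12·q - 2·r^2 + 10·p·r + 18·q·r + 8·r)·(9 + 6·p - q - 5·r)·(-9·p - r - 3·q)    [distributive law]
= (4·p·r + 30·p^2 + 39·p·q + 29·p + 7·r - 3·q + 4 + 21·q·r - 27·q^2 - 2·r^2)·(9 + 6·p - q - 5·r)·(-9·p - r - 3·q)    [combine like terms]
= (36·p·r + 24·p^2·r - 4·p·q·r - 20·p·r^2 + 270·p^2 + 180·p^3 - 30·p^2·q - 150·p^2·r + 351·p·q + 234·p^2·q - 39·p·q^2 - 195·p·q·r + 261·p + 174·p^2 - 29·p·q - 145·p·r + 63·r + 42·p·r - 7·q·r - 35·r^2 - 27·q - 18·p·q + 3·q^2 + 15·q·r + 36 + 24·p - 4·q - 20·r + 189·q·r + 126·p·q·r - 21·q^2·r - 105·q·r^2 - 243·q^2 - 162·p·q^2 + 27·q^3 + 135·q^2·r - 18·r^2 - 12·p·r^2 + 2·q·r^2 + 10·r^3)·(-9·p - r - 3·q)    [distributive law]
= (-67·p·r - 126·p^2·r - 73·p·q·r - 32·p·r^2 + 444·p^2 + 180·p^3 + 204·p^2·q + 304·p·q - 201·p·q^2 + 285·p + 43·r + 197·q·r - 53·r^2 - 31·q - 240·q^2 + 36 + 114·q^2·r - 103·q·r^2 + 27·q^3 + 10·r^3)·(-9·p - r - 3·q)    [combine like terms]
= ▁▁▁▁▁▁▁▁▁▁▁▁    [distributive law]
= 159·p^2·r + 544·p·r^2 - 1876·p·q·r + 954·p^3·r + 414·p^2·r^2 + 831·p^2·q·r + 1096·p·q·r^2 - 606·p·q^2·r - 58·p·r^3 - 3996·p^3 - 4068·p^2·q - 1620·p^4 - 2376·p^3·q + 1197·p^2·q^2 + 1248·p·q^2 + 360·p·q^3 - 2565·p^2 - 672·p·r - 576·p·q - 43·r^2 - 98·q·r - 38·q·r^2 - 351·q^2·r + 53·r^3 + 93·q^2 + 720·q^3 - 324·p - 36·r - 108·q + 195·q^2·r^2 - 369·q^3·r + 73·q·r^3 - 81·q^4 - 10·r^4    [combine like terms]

Applying distributive law to the line above:

603·p^2·r + 67·p·r^2 + 201·p·q·r + 1134·p^3·r + 126·p^2·r^2 + 378·p^2·q·r + 657·p^2·q·r + 73·p·q·r^2 + 219·p·q^2·r + 288·p^2·r^2 + 32·p·r^3 + 96·p·q·r^2 - 3996·p^3 - 444·p^2·r - 1332·p^2·q - 1620·p^4 - 180·p^3·r - 540·p^3·q - 1836·p^3·q - 204·p^2·q·r - 612·p^2·q^2 - 2736·p^2·q - 304·p·q·r - 912·p·q^2 + 1809·p^2·q^2 + 201·p·q^2·r + 603·p·q^3 - 2565·p^2 - 285·p·r - 855·p·q - 387·p·r - 43·r^2 - 129·q·r - 1773·p·q·r - 197·q·r^2 - 591·q^2·r + 477·p·r^2 + 53·r^3 + 159·q·r^2 + 279·p·q + 31·q·r + 93·q^2 + 2160·p·q^2 + 240·q^2·r + 720·q^3 - 324·p - 36·r - 108·q - 1026·p·q^2·r - 114·q^2·r^2 - 342·q^3·r + 927·p·q·r^2 + 103·q·r^3 + 309·q^2·r^2 - 243·p·q^3 - 27·q^3·r - 81·q^4 - 90·p·r^3 - 10·r^4 - 30·q·r^3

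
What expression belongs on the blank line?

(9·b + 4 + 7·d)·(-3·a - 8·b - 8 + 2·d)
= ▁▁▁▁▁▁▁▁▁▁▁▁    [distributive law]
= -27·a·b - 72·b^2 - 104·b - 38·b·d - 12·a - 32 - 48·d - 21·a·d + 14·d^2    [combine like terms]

After distributive law, the bracketed line is:

-27·a·b - 72·b^2 - 72·b + 18·b·d - 12·a - 32·b - 32 + 8·d - 21·a·d - 56·b·d - 56·d + 14·d^2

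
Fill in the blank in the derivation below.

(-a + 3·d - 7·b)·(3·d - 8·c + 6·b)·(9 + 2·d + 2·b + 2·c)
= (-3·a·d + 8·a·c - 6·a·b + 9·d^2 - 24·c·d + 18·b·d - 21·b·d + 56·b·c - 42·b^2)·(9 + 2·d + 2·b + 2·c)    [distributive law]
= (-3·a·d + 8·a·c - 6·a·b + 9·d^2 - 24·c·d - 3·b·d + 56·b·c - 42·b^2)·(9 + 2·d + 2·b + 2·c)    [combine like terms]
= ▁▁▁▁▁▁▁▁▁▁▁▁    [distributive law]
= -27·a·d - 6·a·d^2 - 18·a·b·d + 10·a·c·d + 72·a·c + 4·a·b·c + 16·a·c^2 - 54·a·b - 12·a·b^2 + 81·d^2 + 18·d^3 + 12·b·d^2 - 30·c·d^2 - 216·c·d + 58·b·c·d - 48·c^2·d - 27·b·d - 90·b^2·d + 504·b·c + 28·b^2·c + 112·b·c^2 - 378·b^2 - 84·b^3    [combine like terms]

After distributive law, the bracketed line is:

-27·a·d - 6·a·d^2 - 6·a·b·d - 6·a·c·d + 72·a·c + 16·a·c·d + 16·a·b·c + 16·a·c^2 - 54·a·b - 12·a·b·d - 12·a·b^2 - 12·a·b·c + 81·d^2 + 18·d^3 + 18·b·d^2 + 18·c·d^2 - 216·c·d - 48·c·d^2 - 48·b·c·d - 48·c^2·d - 27·b·d - 6·b·d^2 - 6·b^2·d - 6·b·c·d + 504·b·c + 112·b·c·d + 112·b^2·c + 112·b·c^2 - 378·b^2 - 84·b^2·d - 84·b^3 - 84·b^2·c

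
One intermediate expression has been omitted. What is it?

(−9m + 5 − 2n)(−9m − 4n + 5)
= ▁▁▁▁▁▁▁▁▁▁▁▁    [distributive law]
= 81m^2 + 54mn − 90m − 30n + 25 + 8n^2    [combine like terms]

Applying distributive law to the line above:

81m^2 + 36mn − 45m − 45m − 20n + 25 + 18mn + 8n^2 − 10n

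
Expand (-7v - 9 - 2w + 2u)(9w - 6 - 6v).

(-7v - 9 - 2w + 2u)(9w - 6 - 6v)
= -63vw + 42v + 42v^2 - 81w + 54 + 54v - 18w^2 + 12w + 12vw + 18uw - 12u - 12uv    [distributive law]
= -51vw + 96v + 42v^2 - 69w + 54 - 18w^2 + 18uw - 12u - 12uv    [combine like terms]

-51vw + 96v + 42v^2 - 69w + 54 - 18w^2 + 18uw - 12u - 12uv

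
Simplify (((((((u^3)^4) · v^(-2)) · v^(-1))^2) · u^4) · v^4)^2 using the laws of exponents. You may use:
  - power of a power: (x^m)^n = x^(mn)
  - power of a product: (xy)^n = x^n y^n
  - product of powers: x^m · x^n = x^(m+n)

(((((((u^3)^4) · v^(-2)) · v^(-1))^2) · u^4) · v^4)^2
= (((((((u^3)^4) · v^(-2)) · v^(-1))^2) · u^4)^2) · ((v^4)^2)    [power of a product]
= (((((((u^3)^4) · v^(-2)) · v^(-1))^2)^2) · ((u^4)^2)) · ((v^4)^2)    [power of a product]
= ((((((u^3)^4) · v^(-2)) · v^(-1))^4) · ((u^4)^2)) · ((v^4)^2)    [power of a power]
= ((((((u^3)^4) · v^(-2))^4) · ((v^(-1))^4)) · ((u^4)^2)) · ((v^4)^2)    [power of a product]
= ((((((u^3)^4)^4) · ((v^(-2))^4)) · ((v^(-1))^4)) · ((u^4)^2)) · ((v^4)^2)    [power of a product]
= (((((u^3)^16) · ((v^(-2))^4)) · ((v^(-1))^4)) · ((u^4)^2)) · ((v^4)^2)    [power of a power]
= (((u^48 · ((v^(-2))^4)) · ((v^(-1))^4)) · ((u^4)^2)) · ((v^4)^2)    [power of a power]
= (((u^48 · v^(-8)) · ((v^(-1))^4)) · ((u^4)^2)) · ((v^4)^2)    [power of a power]
= (((u^48 · v^(-8)) · v^(-4)) · ((u^4)^2)) · ((v^4)^2)    [power of a power]
= (((u^48 · v^(-8)) · v^(-4)) · u^8) · ((v^4)^2)    [power of a power]
= (((u^48 · v^(-8)) · v^(-4)) · u^8) · v^8    [power of a power]
= u^56v^(-4)    [product of powers]

u^56v^(-4)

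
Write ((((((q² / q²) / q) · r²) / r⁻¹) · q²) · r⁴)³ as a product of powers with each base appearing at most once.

q³r²¹

((((((q² / q²) / q) · r²) / r⁻¹) · q²) · r⁴)³
= ((((((q² / q²) / q) · r²) / r⁻¹) · q²)³) · ((r⁴)³)    [power of a product]
= ((((((q² / q²) / q) · r²) / r⁻¹)³) · ((q²)³)) · ((r⁴)³)    [power of a product]
= ((((((q² / q²) / q) · r²)³) / ((r⁻¹)³)) · ((q²)³)) · ((r⁴)³)    [power of a quotient]
= ((((((q² / q²) / q)³) · ((r²)³)) / ((r⁻¹)³)) · ((q²)³)) · ((r⁴)³)    [power of a product]
= ((((((q² / q²)³) / (q³)) · ((r²)³)) / ((r⁻¹)³)) · ((q²)³)) · ((r⁴)³)    [power of a quotient]
= (((((((q²)³) / ((q²)³)) / (q³)) · ((r²)³)) / ((r⁻¹)³)) · ((q²)³)) · ((r⁴)³)    [power of a quotient]
= (((((q⁶ / ((q²)³)) / (q³)) · ((r²)³)) / ((r⁻¹)³)) · ((q²)³)) · ((r⁴)³)    [power of a power]
= (((((q⁶ / q⁶) / (q³)) · ((r²)³)) / ((r⁻¹)³)) · ((q²)³)) · ((r⁴)³)    [power of a power]
= ((((q⁰ / (q³)) · ((r²)³)) / ((r⁻¹)³)) · ((q²)³)) · ((r⁴)³)    [quotient of powers]
= (((q⁻³ · ((r²)³)) / ((r⁻¹)³)) · ((q²)³)) · ((r⁴)³)    [quotient of powers]
= (((q⁻³ · r⁶) / ((r⁻¹)³)) · ((q²)³)) · ((r⁴)³)    [power of a power]
= (((q⁻³ · r⁶) / r⁻³) · ((q²)³)) · ((r⁴)³)    [power of a power]
= (((q⁻³ · r⁶) / r⁻³) · q⁶) · ((r⁴)³)    [power of a power]
= (((q⁻³ · r⁶) / r⁻³) · q⁶) · r¹²    [power of a power]
= q³r²¹    [quotient of powers; product of powers]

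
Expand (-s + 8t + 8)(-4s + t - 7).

(-s + 8t + 8)(-4s + t - 7)
= 4s^2 - st + 7s - 32st + 8t^2 - 56t - 32s + 8t - 56    [distributive law]
= 4s^2 - 33st - 25s + 8t^2 - 48t - 56    [combine like terms]

4s^2 - 33st - 25s + 8t^2 - 48t - 56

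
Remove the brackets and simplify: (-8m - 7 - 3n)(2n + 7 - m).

-13mn - 49m + 8m² - 35n - 49 - 6n²

(-8m - 7 - 3n)(2n + 7 - m)
= -16mn - 56m + 8m² - 14n - 49 + 7m - 6n² - 21n + 3mn    [distributive law]
= -13mn - 49m + 8m² - 35n - 49 - 6n²    [combine like terms]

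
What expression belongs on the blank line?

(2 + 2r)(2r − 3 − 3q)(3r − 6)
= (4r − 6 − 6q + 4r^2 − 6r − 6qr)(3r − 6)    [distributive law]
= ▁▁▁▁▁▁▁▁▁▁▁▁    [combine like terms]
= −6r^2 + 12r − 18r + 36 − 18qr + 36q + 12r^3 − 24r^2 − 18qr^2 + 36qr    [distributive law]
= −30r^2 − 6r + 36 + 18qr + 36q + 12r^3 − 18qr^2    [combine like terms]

After combine like terms, the bracketed line is:

(−2r − 6 − 6q + 4r^2 − 6qr)(3r − 6)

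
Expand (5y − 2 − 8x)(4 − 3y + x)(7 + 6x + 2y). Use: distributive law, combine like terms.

166y + 291xy − 53y² − 32xy² − 30y³ + 158x²y − 56 − 286x − 260x² − 48x³

(5y − 2 − 8x)(4 − 3y + x)(7 + 6x + 2y)
= (20y − 15y² + 5xy − 8 + 6y − 2x − 32x + 24xy − 8x²)(7 + 6x + 2y)    [distributive law]
= (26y − 15y² + 29xy − 8 − 34x − 8x²)(7 + 6x + 2y)    [combine like terms]
= 182y + 156xy + 52y² − 105y² − 90xy² − 30y³ + 203xy + 174x²y + 58xy² − 56 − 48x − 16y − 238x − 204x² − 68xy − 56x² − 48x³ − 16x²y    [distributive law]
= 166y + 291xy − 53y² − 32xy² − 30y³ + 158x²y − 56 − 286x − 260x² − 48x³    [combine like terms]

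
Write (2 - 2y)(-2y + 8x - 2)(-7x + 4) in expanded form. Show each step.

-112x^2 + 92x - 16 - 28xy^2 + 16y^2 + 112x^2y - 64xy

(2 - 2y)(-2y + 8x - 2)(-7x + 4)
= (-4y + 16x - 4 + 4y^2 - 16xy + 4y)(-7x + 4)    [distributive law]
= (16x - 4 + 4y^2 - 16xy)(-7x + 4)    [combine like terms]
= -112x^2 + 64x + 28x - 16 - 28xy^2 + 16y^2 + 112x^2y - 64xy    [distributive law]
= -112x^2 + 92x - 16 - 28xy^2 + 16y^2 + 112x^2y - 64xy    [combine like terms]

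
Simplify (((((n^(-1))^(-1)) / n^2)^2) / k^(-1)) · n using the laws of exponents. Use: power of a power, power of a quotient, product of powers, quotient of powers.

(((((n^(-1))^(-1)) / n^2)^2) / k^(-1)) · n
= (((((n^(-1))^(-1))^2) / ((n^2)^2)) / k^(-1)) · n    [power of a quotient]
= ((((n^(-1))^(-2)) / ((n^2)^2)) / k^(-1)) · n    [power of a power]
= ((n^2 / ((n^2)^2)) / k^(-1)) · n    [power of a power]
= ((n^2 / n^4) / k^(-1)) · n    [power of a power]
= (n^(-2) / k^(-1)) · n    [quotient of powers]
= kn^(-1)    [quotient of powers; product of powers]

kn^(-1)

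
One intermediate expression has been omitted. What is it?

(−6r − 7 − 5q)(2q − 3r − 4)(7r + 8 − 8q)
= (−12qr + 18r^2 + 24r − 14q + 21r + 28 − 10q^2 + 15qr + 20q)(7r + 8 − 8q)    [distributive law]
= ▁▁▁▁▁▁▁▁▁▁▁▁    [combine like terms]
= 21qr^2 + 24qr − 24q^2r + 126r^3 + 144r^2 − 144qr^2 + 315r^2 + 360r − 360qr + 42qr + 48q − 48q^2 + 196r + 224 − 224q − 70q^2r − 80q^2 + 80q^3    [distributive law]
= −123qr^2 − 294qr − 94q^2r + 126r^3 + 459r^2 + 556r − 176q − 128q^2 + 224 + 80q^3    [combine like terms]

By combine like terms:

(3qr + 18r^2 + 45r + 6q + 28 − 10q^2)(7r + 8 − 8q)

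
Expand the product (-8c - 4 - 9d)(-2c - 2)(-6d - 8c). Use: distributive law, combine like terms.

(-8c - 4 - 9d)(-2c - 2)(-6d - 8c)
= (16c² + 16c + 8c + 8 + 18cd + 18d)(-6d - 8c)    [distributive law]
= (16c² + 24c + 8 + 18cd + 18d)(-6d - 8c)    [combine like terms]
= -96c²d - 128c³ - 144cd - 192c² - 48d - 64c - 108cd² - 144c²d - 108d² - 144cd    [distributive law]
= -240c²d - 128c³ - 288cd - 192c² - 48d - 64c - 108cd² - 108d²    [combine like terms]

-240c²d - 128c³ - 288cd - 192c² - 48d - 64c - 108cd² - 108d²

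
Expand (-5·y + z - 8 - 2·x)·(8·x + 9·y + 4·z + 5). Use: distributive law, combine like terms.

-58·x·y - 45·y² - 11·y·z - 97·y + 4·z² - 27·z - 74·x - 40 - 16·x²

(-5·y + z - 8 - 2·x)·(8·x + 9·y + 4·z + 5)
= -40·x·y - 45·y² - 20·y·z - 25·y + 8·x·z + 9·y·z + 4·z² + 5·z - 64·x - 72·y - 32·z - 40 - 16·x² - 18·x·y - 8·x·z - 10·x    [distributive law]
= -58·x·y - 45·y² - 11·y·z - 97·y + 4·z² - 27·z - 74·x - 40 - 16·x²    [combine like terms]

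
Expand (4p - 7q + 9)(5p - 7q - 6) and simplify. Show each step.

20p² - 63pq + 21p + 49q² - 21q - 54

(4p - 7q + 9)(5p - 7q - 6)
= 20p² - 28pq - 24p - 35pq + 49q² + 42q + 45p - 63q - 54    [distributive law]
= 20p² - 63pq + 21p + 49q² - 21q - 54    [combine like terms]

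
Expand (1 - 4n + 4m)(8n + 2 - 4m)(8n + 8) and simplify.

16n + 16 + 416mn + 32m - 256n³ - 256n² + 384mn² - 128m²n - 128m²

(1 - 4n + 4m)(8n + 2 - 4m)(8n + 8)
= (8n + 2 - 4m - 32n² - 8n + 16mn + 32mn + 8m - 16m²)(8n + 8)    [distributive law]
= (2 + 4m - 32n² + 48mn - 16m²)(8n + 8)    [combine like terms]
= 16n + 16 + 32mn + 32m - 256n³ - 256n² + 384mn² + 384mn - 128m²n - 128m²    [distributive law]
= 16n + 16 + 416mn + 32m - 256n³ - 256n² + 384mn² - 128m²n - 128m²    [combine like terms]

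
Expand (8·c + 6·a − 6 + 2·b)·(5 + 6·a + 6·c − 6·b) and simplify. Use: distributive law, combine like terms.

(8·c + 6·a − 6 + 2·b)·(5 + 6·a + 6·c − 6·b)
= 40·c + 48·a·c + 48·c^2 − 48·b·c + 30·a + 36·a^2 + 36·a·c − 36·a·b − 30 − 36·a − 36·c + 36·b + 10·b + 12·a·b + 12·b·c − 12·b^2    [distributive law]
= 4·c + 84·a·c + 48·c^2 − 36·b·c − 6·a + 36·a^2 − 24·a·b − 30 + 46·b − 12·b^2    [combine like terms]

4·c + 84·a·c + 48·c^2 − 36·b·c − 6·a + 36·a^2 − 24·a·b − 30 + 46·b − 12·b^2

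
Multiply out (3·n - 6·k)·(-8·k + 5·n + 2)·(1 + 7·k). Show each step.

-12·k·n - 378·k^2·n + 15·n^2 + 105·k·n^2 + 6·n - 36·k^2 + 336·k^3 - 12·k

(3·n - 6·k)·(-8·k + 5·n + 2)·(1 + 7·k)
= (-24·k·n + 15·n^2 + 6·n + 48·k^2 - 30·k·n - 12·k)·(1 + 7·k)    [distributive law]
= (-54·k·n + 15·n^2 + 6·n + 48·k^2 - 12·k)·(1 + 7·k)    [combine like terms]
= -54·k·n - 378·k^2·n + 15·n^2 + 105·k·n^2 + 6·n + 42·k·n + 48·k^2 + 336·k^3 - 12·k - 84·k^2    [distributive law]
= -12·k·n - 378·k^2·n + 15·n^2 + 105·k·n^2 + 6·n - 36·k^2 + 336·k^3 - 12·k    [combine like terms]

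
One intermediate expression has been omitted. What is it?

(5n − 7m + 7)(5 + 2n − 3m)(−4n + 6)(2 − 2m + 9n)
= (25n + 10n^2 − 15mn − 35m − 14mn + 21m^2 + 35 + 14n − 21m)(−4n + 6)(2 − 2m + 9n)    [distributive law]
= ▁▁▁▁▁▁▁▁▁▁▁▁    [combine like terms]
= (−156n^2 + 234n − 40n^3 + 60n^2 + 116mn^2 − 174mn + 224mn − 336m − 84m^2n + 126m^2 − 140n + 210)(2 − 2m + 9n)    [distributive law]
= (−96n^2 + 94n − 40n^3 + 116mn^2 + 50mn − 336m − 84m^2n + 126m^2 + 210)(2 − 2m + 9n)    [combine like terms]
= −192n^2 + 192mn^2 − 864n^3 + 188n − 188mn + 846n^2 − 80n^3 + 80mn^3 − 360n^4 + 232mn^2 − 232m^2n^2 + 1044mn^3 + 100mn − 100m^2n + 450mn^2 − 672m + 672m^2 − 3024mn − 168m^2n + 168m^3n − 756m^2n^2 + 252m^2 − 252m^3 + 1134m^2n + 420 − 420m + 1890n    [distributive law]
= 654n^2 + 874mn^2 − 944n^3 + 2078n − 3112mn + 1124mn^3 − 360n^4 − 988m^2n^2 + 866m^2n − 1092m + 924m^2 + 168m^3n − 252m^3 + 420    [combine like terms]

Applying combine like terms to the line above:

(39n + 10n^2 − 29mn − 56m + 21m^2 + 35)(−4n + 6)(2 − 2m + 9n)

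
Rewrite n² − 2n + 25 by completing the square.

n² − 2n + 25
= n² − 2n + 1 − 1 + 25    [add and subtract 1]
= (n − 1)² − 1 + 25    [perfect-square identity]
= (n − 1)² + 24    [combine constants]

(n − 1)² + 24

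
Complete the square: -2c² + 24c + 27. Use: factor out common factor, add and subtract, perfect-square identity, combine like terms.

-2(c - 6)² + 99

-2c² + 24c + 27
= -2(c² - 12c) + 27    [factor out -2 from the c-terms]
= -2(c² - 12c + 36 - 36) + 27    [add and subtract 36 inside the bracket]
= -2(c - 6)² + 72 + 27    [perfect-square identity]
= -2(c - 6)² + 99    [combine constants]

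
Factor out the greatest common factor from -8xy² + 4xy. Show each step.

4xy(-2y + 1)

-8xy² + 4xy
= 4(-2xy² + xy)    [factor out 4]
= 4xy(-2y + 1)    [factor out xy]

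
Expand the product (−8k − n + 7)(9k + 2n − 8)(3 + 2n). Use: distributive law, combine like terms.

−216k^2 − 144k^2n + 179kn − 50kn^2 + 381k + 38n^2 − 4n^3 − 46n − 168

(−8k − n + 7)(9k + 2n − 8)(3 + 2n)
= (−72k^2 − 16kn + 64k − 9kn − 2n^2 + 8n + 63k + 14n − 56)(3 + 2n)    [distributive law]
= (−72k^2 − 25kn + 127k − 2n^2 + 22n − 56)(3 + 2n)    [combine like terms]
= −216k^2 − 144k^2n − 75kn − 50kn^2 + 381k + 254kn − 6n^2 − 4n^3 + 66n + 44n^2 − 168 − 112n    [distributive law]
= −216k^2 − 144k^2n + 179kn − 50kn^2 + 381k + 38n^2 − 4n^3 − 46n − 168    [combine like terms]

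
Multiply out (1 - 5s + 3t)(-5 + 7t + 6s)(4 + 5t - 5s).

(1 - 5s + 3t)(-5 + 7t + 6s)(4 + 5t - 5s)
= (-5 + 7t + 6s + 25s - 35st - 30s^2 - 15t + 21t^2 + 18st)(4 + 5t - 5s)    [distributive law]
= (-5 - 8t + 31s - 17st - 30s^2 + 21t^2)(4 + 5t - 5s)    [combine like terms]
= -20 - 25t + 25s - 32t - 40t^2 + 40st + 124s + 155st - 155s^2 - 68st - 85st^2 + 85s^2t - 120s^2 - 150s^2t + 150s^3 + 84t^2 + 105t^3 - 105st^2    [distributive law]
= -20 - 57t + 149s + 44t^2 + 127st - 275s^2 - 190st^2 - 65s^2t + 150s^3 + 105t^3    [combine like terms]

-20 - 57t + 149s + 44t^2 + 127st - 275s^2 - 190st^2 - 65s^2t + 150s^3 + 105t^3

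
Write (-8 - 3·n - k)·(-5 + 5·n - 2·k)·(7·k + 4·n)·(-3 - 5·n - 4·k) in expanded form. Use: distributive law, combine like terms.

-840·k - 1767·k·n - 1561·k^2 - 480·n - 500·n^2 + 1158·k·n^2 - 416·k^2·n + 680·n^3 - 630·k^3 + 745·k·n^3 + 329·k^2·n^2 + 300·n^4 - 130·k^3·n - 56·k^4

(-8 - 3·n - k)·(-5 + 5·n - 2·k)·(7·k + 4·n)·(-3 - 5·n - 4·k)
= (40 - 40·n + 16·k + 15·n - 15·n^2 + 6·k·n + 5·k - 5·k·n + 2·k^2)·(7·k + 4·n)·(-3 - 5·n - 4·k)    [distributive law]
= (40 - 25·n + 21·k - 15·n^2 + k·n + 2·k^2)·(7·k + 4·n)·(-3 - 5·n - 4·k)    [combine like terms]
= (280·k + 160·n - 175·k·n - 100·n^2 + 147·k^2 + 84·k·n - 105·k·n^2 - 60·n^3 + 7·k^2·n + 4·k·n^2 + 14·k^3 + 8·k^2·n)·(-3 - 5·n - 4·k)    [distributive law]
= (280·k + 160·n - 91·k·n - 100·n^2 + 147·k^2 - 101·k·n^2 - 60·n^3 + 15·k^2·n + 14·k^3)·(-3 - 5·n - 4·k)    [combine like terms]
= -840·k - 1400·k·n - 1120·k^2 - 480·n - 800·n^2 - 640·k·n + 273·k·n + 455·k·n^2 + 364·k^2·n + 300·n^2 + 500·n^3 + 400·k·n^2 - 441·k^2 - 735·k^2·n - 588·k^3 + 303·k·n^2 + 505·k·n^3 + 404·k^2·n^2 + 180·n^3 + 300·n^4 + 240·k·n^3 - 45·k^2·n - 75·k^2·n^2 - 60·k^3·n - 42·k^3 - 70·k^3·n - 56·k^4    [distributive law]
= -840·k - 1767·k·n - 1561·k^2 - 480·n - 500·n^2 + 1158·k·n^2 - 416·k^2·n + 680·n^3 - 630·k^3 + 745·k·n^3 + 329·k^2·n^2 + 300·n^4 - 130·k^3·n - 56·k^4    [combine like terms]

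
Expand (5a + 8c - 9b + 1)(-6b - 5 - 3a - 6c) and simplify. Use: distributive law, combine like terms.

-3ab - 28a - 15a² - 54ac + 6bc - 46c - 48c² + 54b² + 39b - 5

(5a + 8c - 9b + 1)(-6b - 5 - 3a - 6c)
= -30ab - 25a - 15a² - 30ac - 48bc - 40c - 24ac - 48c² + 54b² + 45b + 27ab + 54bc - 6b - 5 - 3a - 6c    [distributive law]
= -3ab - 28a - 15a² - 54ac + 6bc - 46c - 48c² + 54b² + 39b - 5    [combine like terms]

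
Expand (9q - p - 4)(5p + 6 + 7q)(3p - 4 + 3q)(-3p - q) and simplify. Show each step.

(9q - p - 4)(5p + 6 + 7q)(3p - 4 + 3q)(-3p - q)
= (45pq + 54q + 63q² - 5p² - 6p - 7pq - 20p - 24 - 28q)(3p - 4 + 3q)(-3p - q)    [distributive law]
= (38pq + 26q + 63q² - 5p² - 26p - 24)(3p - 4 + 3q)(-3p - q)    [combine like terms]
= (114p²q - 152pq + 114pq² + 78pq - 104q + 78q² + 189pq² - 252q² + 189q³ - 15p³ + 20p² - 15p²q - 78p² + 104p - 78pq - 72p + 96 - 72q)(-3p - q)    [distributive law]
= (99p²q - 152pq + 303pq² - 176q - 174q² + 189q³ - 15p³ - 58p² + 32p + 96)(-3p - q)    [combine like terms]
= -297p³q - 99p²q² + 456p²q + 152pq² - 909p²q² - 303pq³ + 528pq + 176q² + 522pq² + 174q³ - 567pq³ - 189q⁴ + 45p⁴ + 15p³q + 174p³ + 58p²q - 96p² - 32pq - 288p - 96q    [distributive law]
= -282p³q - 1008p²q² + 514p²q + 674pq² - 870pq³ + 496pq + 176q² + 174q³ - 189q⁴ + 45p⁴ + 174p³ - 96p² - 288p - 96q    [combine like terms]

-282p³q - 1008p²q² + 514p²q + 674pq² - 870pq³ + 496pq + 176q² + 174q³ - 189q⁴ + 45p⁴ + 174p³ - 96p² - 288p - 96q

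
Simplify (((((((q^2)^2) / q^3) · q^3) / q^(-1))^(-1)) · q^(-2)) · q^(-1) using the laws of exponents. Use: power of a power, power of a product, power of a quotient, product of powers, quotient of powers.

(((((((q^2)^2) / q^3) · q^3) / q^(-1))^(-1)) · q^(-2)) · q^(-1)
= (((((((q^2)^2) / q^3) · q^3)^(-1)) / ((q^(-1))^(-1))) · q^(-2)) · q^(-1)    [power of a quotient]
= (((((((q^2)^2) / q^3)^(-1)) · ((q^3)^(-1))) / ((q^(-1))^(-1))) · q^(-2)) · q^(-1)    [power of a product]
= (((((((q^2)^2)^(-1)) / ((q^3)^(-1))) · ((q^3)^(-1))) / ((q^(-1))^(-1))) · q^(-2)) · q^(-1)    [power of a quotient]
= ((((((q^2)^(-2)) / ((q^3)^(-1))) · ((q^3)^(-1))) / ((q^(-1))^(-1))) · q^(-2)) · q^(-1)    [power of a power]
= ((((q^(-4) / ((q^3)^(-1))) · ((q^3)^(-1))) / ((q^(-1))^(-1))) · q^(-2)) · q^(-1)    [power of a power]
= ((((q^(-4) / q^(-3)) · ((q^3)^(-1))) / ((q^(-1))^(-1))) · q^(-2)) · q^(-1)    [power of a power]
= (((q^(-1) · ((q^3)^(-1))) / ((q^(-1))^(-1))) · q^(-2)) · q^(-1)    [quotient of powers]
= (((q^(-1) · q^(-3)) / ((q^(-1))^(-1))) · q^(-2)) · q^(-1)    [power of a power]
= ((q^(-4) / ((q^(-1))^(-1))) · q^(-2)) · q^(-1)    [product of powers]
= ((q^(-4) / q) · q^(-2)) · q^(-1)    [power of a power]
= (q^(-5) · q^(-2)) · q^(-1)    [quotient of powers]
= q^(-7) · q^(-1)    [product of powers]
= q^(-8)    [product of powers]

q^(-8)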